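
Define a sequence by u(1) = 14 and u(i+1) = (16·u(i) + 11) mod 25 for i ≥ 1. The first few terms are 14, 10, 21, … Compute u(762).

20

Computing terms: u(1) = 14,  u(2) = 10,  u(3) = 21,  u(4) = 22,  u(5) = 13,  u(6) = 19,  u(7) = 15,  u(8) = 1,  u(9) = 2,  u(10) = 18,  u(11) = 24,  u(12) = 20,  u(13) = 6,  u(14) = 7,  u(15) = 23,  u(16) = 4,  u(17) = 0,  u(18) = 11,  u(19) = 12,  u(20) = 3,  u(21) = 9,  u(22) = 5,  u(23) = 16,  u(24) = 17,  u(25) = 8,  u(26) = 14.
The sequence repeats with period 25.
(762 - 1) mod 25 = 11, so u(762) = u(12) = 20.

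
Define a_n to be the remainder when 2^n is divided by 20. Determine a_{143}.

8

Computing terms: a_0 = 1; a_1 = 2; a_2 = 4; a_3 = 8; a_4 = 16; a_5 = 12; a_6 = 4.
Since a_6 = a_2 = 4, the sequence is eventually periodic: after a pre-period of length 2 it cycles with period 4.
For n ≥ 2, a_n depends only on (n - 2) mod 4. (143 - 2) mod 4 = 1, so a_{143} = a_3 = 8.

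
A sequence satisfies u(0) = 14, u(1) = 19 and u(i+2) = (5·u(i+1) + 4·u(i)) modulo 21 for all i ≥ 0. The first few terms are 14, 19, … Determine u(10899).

12

u(0) = 14,  u(1) = 19,  u(2) = 4,  u(3) = 12,  u(4) = 13,  u(5) = 8,  u(6) = 8,  u(7) = 9,  u(8) = 14,  u(9) = 1,  u(10) = 19,  u(11) = 15,  u(12) = 4,  u(13) = 17,  u(14) = 17,  u(15) = 6,  u(16) = 14,  u(17) = 10,  u(18) = 1,  u(19) = 3,  u(20) = 19,  u(21) = 2,  u(22) = 2,  u(23) = 18,  u(24) = 14,  u(25) = 16,  u(26) = 10,  u(27) = 9,  u(28) = 1,  u(29) = 20,  u(30) = 20,  u(31) = 12,  u(32) = 14,  u(33) = 13,  u(34) = 16,  u(35) = 6,  u(36) = 10,  u(37) = 11,  u(38) = 11,  u(39) = 15,  u(40) = 14,  u(41) = 4,  u(42) = 13,  u(43) = 18,  u(44) = 16,  u(45) = 5,  u(46) = 5,  u(47) = 3,  u(48) = 14,  u(49) = 19.
The sequence repeats with period 48.
So u(10899) = u(0 + ((10899-0) mod 48)) = u(3) = 12.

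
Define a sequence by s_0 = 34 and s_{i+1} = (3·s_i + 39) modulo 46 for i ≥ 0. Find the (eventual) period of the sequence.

22

We have s_0 = 34, s_1 = 3, s_2 = 2, s_3 = 45, s_4 = 36, s_5 = 9, s_6 = 20, s_7 = 7, s_8 = 14, s_9 = 35, s_{10} = 6, s_{11} = 11, s_{12} = 26, s_{13} = 25, s_{14} = 22, s_{15} = 13, s_{16} = 32, s_{17} = 43, s_{18} = 30, s_{19} = 37, s_{20} = 12, s_{21} = 29, s_{22} = 34.
The sequence repeats with period 22.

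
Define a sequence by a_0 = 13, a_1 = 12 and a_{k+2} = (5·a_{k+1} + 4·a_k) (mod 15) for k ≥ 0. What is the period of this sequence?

8

We have a_0 = 13, a_1 = 12, a_2 = 7, a_3 = 8, a_4 = 8, a_5 = 12, a_6 = 2, a_7 = 13, a_8 = 13, a_9 = 12.
The sequence repeats with period 8.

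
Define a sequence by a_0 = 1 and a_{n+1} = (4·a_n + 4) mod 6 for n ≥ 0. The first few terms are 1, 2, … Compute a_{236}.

0

Listing terms: a_0 = 1, a_1 = 2, a_2 = 0, a_3 = 4, a_4 = 2.
Since a_4 = a_1 = 2, the sequence is eventually periodic: after a pre-period of length 1 it cycles with period 3.
For n ≥ 1, a_n depends only on (n - 1) mod 3. (236 - 1) mod 3 = 1, so a_{236} = a_2 = 0.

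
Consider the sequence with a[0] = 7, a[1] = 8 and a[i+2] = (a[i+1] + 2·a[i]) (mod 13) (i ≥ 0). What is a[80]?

Computing terms: a[0] = 7; a[1] = 8; a[2] = 9; a[3] = 12; a[4] = 4; a[5] = 2; a[6] = 10; a[7] = 1; a[8] = 8; a[9] = 10; a[10] = 0; a[11] = 7; a[12] = 7; a[13] = 8.
Since (a[12], a[13]) = (a[0], a[1]) = (7, 8) (two consecutive terms determine the rest), the sequence is periodic with period 12.
(80 - 0) mod 12 = 8, so a[80] = a[8] = 8.

8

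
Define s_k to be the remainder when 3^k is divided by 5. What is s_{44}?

1

Listing terms: s_1 = 3, s_2 = 4, s_3 = 2, s_4 = 1, s_5 = 3.
Since s_5 = s_1 = 3, the sequence is periodic with period 4.
(44 - 1) mod 4 = 3, so s_{44} = s_4 = 1.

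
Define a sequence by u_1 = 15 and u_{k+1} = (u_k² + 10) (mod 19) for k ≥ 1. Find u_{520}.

We have u_1 = 15; u_2 = 7; u_3 = 2; u_4 = 14; u_5 = 16; u_6 = 0; u_7 = 10; u_8 = 15.
The sequence repeats with period 7.
So u_{520} = u_{1 + ((520-1) mod 7)} = u_2 = 7.

7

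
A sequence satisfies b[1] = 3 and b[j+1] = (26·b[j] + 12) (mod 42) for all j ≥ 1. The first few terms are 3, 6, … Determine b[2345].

30

We have b[1] = 3; b[2] = 6; b[3] = 0; b[4] = 12; b[5] = 30; b[6] = 36; b[7] = 24; b[8] = 6.
Since b[8] = b[2] = 6, the sequence is eventually periodic: after a pre-period of length 1 it cycles with period 6.
For j ≥ 2, b[j] depends only on (j - 2) mod 6. (2345 - 2) mod 6 = 3, so b[2345] = b[5] = 30.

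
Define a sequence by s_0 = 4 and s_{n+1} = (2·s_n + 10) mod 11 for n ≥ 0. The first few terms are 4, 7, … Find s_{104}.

Listing terms: s_0 = 4; s_1 = 7; s_2 = 2; s_3 = 3; s_4 = 5; s_5 = 9; s_6 = 6; s_7 = 0; s_8 = 10; s_9 = 8; s_{10} = 4.
The sequence repeats with period 10.
So s_{104} = s_{0 + ((104-0) mod 10)} = s_4 = 5.

5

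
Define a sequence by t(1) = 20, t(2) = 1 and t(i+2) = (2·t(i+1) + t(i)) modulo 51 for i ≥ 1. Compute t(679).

38

Listing terms: t(1) = 20, t(2) = 1, t(3) = 22, t(4) = 45, t(5) = 10, t(6) = 14, t(7) = 38, t(8) = 39, t(9) = 14, t(10) = 16, t(11) = 46, t(12) = 6, t(13) = 7, t(14) = 20, t(15) = 47, t(16) = 12, t(17) = 20, t(18) = 1.
Since (t(17), t(18)) = (t(1), t(2)) = (20, 1) (two consecutive terms determine the rest), the sequence is periodic with period 16.
So t(679) = t(1 + ((679-1) mod 16)) = t(7) = 38.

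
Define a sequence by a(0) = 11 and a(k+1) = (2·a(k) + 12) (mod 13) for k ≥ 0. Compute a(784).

Computing terms: a(0) = 11, a(1) = 8, a(2) = 2, a(3) = 3, a(4) = 5, a(5) = 9, a(6) = 4, a(7) = 7, a(8) = 0, a(9) = 12, a(10) = 10, a(11) = 6, a(12) = 11.
Since a(12) = a(0) = 11, the sequence is periodic with period 12.
(784 - 0) mod 12 = 4, so a(784) = a(4) = 5.

5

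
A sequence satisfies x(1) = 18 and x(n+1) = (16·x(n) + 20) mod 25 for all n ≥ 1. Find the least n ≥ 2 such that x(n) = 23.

3

x(1) = 18; x(2) = 8; x(3) = 23; x(4) = 13; x(5) = 3; x(6) = 18.
Since x(6) = x(1) = 18, the sequence is periodic with period 5.
The value 23 first appears (with n ≥ 2) at x(3).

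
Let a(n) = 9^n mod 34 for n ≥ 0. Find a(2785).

Computing terms: a(0) = 1, a(1) = 9, a(2) = 13, a(3) = 15, a(4) = 33, a(5) = 25, a(6) = 21, a(7) = 19, a(8) = 1.
The sequence repeats with period 8.
So a(2785) = a(0 + ((2785-0) mod 8)) = a(1) = 9.

9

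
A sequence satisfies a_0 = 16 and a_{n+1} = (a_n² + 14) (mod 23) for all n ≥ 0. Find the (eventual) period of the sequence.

Computing terms: a_0 = 16,  a_1 = 17,  a_2 = 4,  a_3 = 7,  a_4 = 17.
Since a_4 = a_1 = 17, the sequence is eventually periodic: after a pre-period of length 1 it cycles with period 3.

3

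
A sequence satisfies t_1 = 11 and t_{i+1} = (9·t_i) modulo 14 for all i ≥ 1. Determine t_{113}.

1

Listing terms: t_1 = 11, t_2 = 1, t_3 = 9, t_4 = 11.
The sequence repeats with period 3.
(113 - 1) mod 3 = 1, so t_{113} = t_2 = 1.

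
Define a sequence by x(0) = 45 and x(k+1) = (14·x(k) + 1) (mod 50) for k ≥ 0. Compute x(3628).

5

Computing terms: x(0) = 45, x(1) = 31, x(2) = 35, x(3) = 41, x(4) = 25, x(5) = 1, x(6) = 15, x(7) = 11, x(8) = 5, x(9) = 21, x(10) = 45.
The sequence repeats with period 10.
So x(3628) = x(0 + ((3628-0) mod 10)) = x(8) = 5.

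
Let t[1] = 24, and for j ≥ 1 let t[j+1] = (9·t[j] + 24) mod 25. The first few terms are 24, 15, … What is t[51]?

24

Listing terms: t[1] = 24; t[2] = 15; t[3] = 9; t[4] = 5; t[5] = 19; t[6] = 20; t[7] = 4; t[8] = 10; t[9] = 14; t[10] = 0; t[11] = 24.
Since t[11] = t[1] = 24, the sequence is periodic with period 10.
(51 - 1) mod 10 = 0, so t[51] = t[1] = 24.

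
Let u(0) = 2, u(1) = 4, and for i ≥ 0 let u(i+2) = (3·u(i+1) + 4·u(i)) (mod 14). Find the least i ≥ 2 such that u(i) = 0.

4

Listing terms: u(0) = 2,  u(1) = 4,  u(2) = 6,  u(3) = 6,  u(4) = 0,  u(5) = 10,  u(6) = 2,  u(7) = 4.
The sequence repeats with period 6.
The value 0 first appears (with i ≥ 2) at u(4).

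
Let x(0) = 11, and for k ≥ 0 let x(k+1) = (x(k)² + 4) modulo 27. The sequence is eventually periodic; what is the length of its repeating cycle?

x(0) = 11; x(1) = 17; x(2) = 23; x(3) = 20; x(4) = 26; x(5) = 5; x(6) = 2; x(7) = 8; x(8) = 14; x(9) = 11.
Since x(9) = x(0) = 11, the sequence is periodic with period 9.

9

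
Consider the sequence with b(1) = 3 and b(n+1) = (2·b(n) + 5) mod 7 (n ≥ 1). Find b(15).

6

Computing terms: b(1) = 3; b(2) = 4; b(3) = 6; b(4) = 3.
The sequence repeats with period 3.
So b(15) = b(1 + ((15-1) mod 3)) = b(3) = 6.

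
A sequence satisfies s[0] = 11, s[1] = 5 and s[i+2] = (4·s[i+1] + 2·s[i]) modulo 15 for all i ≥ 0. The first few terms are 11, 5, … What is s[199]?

8

Listing terms: s[0] = 11,  s[1] = 5,  s[2] = 12,  s[3] = 13,  s[4] = 1,  s[5] = 0,  s[6] = 2,  s[7] = 8,  s[8] = 6,  s[9] = 10,  s[10] = 7,  s[11] = 3,  s[12] = 11,  s[13] = 5.
Since (s[12], s[13]) = (s[0], s[1]) = (11, 5) (two consecutive terms determine the rest), the sequence is periodic with period 12.
(199 - 0) mod 12 = 7, so s[199] = s[7] = 8.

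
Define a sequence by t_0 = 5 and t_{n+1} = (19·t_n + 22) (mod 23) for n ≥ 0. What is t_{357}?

t_0 = 5,  t_1 = 2,  t_2 = 14,  t_3 = 12,  t_4 = 20,  t_5 = 11,  t_6 = 1,  t_7 = 18,  t_8 = 19,  t_9 = 15,  t_{10} = 8,  t_{11} = 13,  t_{12} = 16,  t_{13} = 4,  t_{14} = 6,  t_{15} = 21,  t_{16} = 7,  t_{17} = 17,  t_{18} = 0,  t_{19} = 22,  t_{20} = 3,  t_{21} = 10,  t_{22} = 5.
The sequence repeats with period 22.
(357 - 0) mod 22 = 5, so t_{357} = t_5 = 11.

11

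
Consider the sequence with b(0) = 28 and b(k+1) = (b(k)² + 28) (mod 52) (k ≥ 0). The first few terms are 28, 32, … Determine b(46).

We have b(0) = 28; b(1) = 32; b(2) = 12; b(3) = 16; b(4) = 24; b(5) = 32.
Since b(5) = b(1) = 32, the sequence is eventually periodic: after a pre-period of length 1 it cycles with period 4.
For k ≥ 1, b(k) depends only on (k - 1) mod 4. (46 - 1) mod 4 = 1, so b(46) = b(2) = 12.

12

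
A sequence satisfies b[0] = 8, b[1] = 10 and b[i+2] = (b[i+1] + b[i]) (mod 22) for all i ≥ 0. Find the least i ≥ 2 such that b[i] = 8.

5

b[0] = 8,  b[1] = 10,  b[2] = 18,  b[3] = 6,  b[4] = 2,  b[5] = 8,  b[6] = 10.
Since (b[5], b[6]) = (b[0], b[1]) = (8, 10) (two consecutive terms determine the rest), the sequence is periodic with period 5.
The value 8 next appears (with i ≥ 2) at b[5].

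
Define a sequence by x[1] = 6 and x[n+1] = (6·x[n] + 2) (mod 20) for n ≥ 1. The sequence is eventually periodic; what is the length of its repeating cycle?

5

x[1] = 6,  x[2] = 18,  x[3] = 10,  x[4] = 2,  x[5] = 14,  x[6] = 6.
The sequence repeats with period 5.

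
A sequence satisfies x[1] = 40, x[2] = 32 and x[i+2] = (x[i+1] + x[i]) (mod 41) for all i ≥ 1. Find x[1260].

Computing terms: x[1] = 40; x[2] = 32; x[3] = 31; x[4] = 22; x[5] = 12; x[6] = 34; x[7] = 5; x[8] = 39; x[9] = 3; x[10] = 1; x[11] = 4; x[12] = 5; x[13] = 9; x[14] = 14; x[15] = 23; x[16] = 37; x[17] = 19; x[18] = 15; x[19] = 34; x[20] = 8; x[21] = 1; x[22] = 9; x[23] = 10; x[24] = 19; x[25] = 29; x[26] = 7; x[27] = 36; x[28] = 2; x[29] = 38; x[30] = 40; x[31] = 37; x[32] = 36; x[33] = 32; x[34] = 27; x[35] = 18; x[36] = 4; x[37] = 22; x[38] = 26; x[39] = 7; x[40] = 33; x[41] = 40; x[42] = 32.
Since (x[41], x[42]) = (x[1], x[2]) = (40, 32) (two consecutive terms determine the rest), the sequence is periodic with period 40.
(1260 - 1) mod 40 = 19, so x[1260] = x[20] = 8.

8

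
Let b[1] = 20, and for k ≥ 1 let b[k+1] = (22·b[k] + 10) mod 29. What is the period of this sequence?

14

Computing terms: b[1] = 20; b[2] = 15; b[3] = 21; b[4] = 8; b[5] = 12; b[6] = 13; b[7] = 6; b[8] = 26; b[9] = 2; b[10] = 25; b[11] = 9; b[12] = 5; b[13] = 4; b[14] = 11; b[15] = 20.
Since b[15] = b[1] = 20, the sequence is periodic with period 14.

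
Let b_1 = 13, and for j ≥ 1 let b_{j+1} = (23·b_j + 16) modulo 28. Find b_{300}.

We have b_1 = 13,  b_2 = 7,  b_3 = 9,  b_4 = 27,  b_5 = 21,  b_6 = 23,  b_7 = 13.
The sequence repeats with period 6.
So b_{300} = b_{1 + ((300-1) mod 6)} = b_6 = 23.

23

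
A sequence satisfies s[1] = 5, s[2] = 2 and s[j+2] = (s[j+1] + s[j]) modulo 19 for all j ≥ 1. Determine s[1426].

Computing terms: s[1] = 5, s[2] = 2, s[3] = 7, s[4] = 9, s[5] = 16, s[6] = 6, s[7] = 3, s[8] = 9, s[9] = 12, s[10] = 2, s[11] = 14, s[12] = 16, s[13] = 11, s[14] = 8, s[15] = 0, s[16] = 8, s[17] = 8, s[18] = 16, s[19] = 5, s[20] = 2.
The sequence repeats with period 18.
(1426 - 1) mod 18 = 3, so s[1426] = s[4] = 9.

9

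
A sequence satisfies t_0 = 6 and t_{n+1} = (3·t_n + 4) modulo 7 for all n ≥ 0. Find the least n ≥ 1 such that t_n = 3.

Listing terms: t_0 = 6; t_1 = 1; t_2 = 0; t_3 = 4; t_4 = 2; t_5 = 3; t_6 = 6.
The sequence repeats with period 6.
The value 3 first appears (with n ≥ 1) at t_5.

5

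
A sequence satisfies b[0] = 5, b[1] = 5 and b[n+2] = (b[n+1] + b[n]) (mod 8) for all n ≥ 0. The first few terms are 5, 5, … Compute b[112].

1

Computing terms: b[0] = 5; b[1] = 5; b[2] = 2; b[3] = 7; b[4] = 1; b[5] = 0; b[6] = 1; b[7] = 1; b[8] = 2; b[9] = 3; b[10] = 5; b[11] = 0; b[12] = 5; b[13] = 5.
The sequence repeats with period 12.
(112 - 0) mod 12 = 4, so b[112] = b[4] = 1.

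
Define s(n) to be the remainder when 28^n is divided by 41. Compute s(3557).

29

s(0) = 1; s(1) = 28; s(2) = 5; s(3) = 17; s(4) = 25; s(5) = 3; s(6) = 2; s(7) = 15; s(8) = 10; s(9) = 34; s(10) = 9; s(11) = 6; s(12) = 4; s(13) = 30; s(14) = 20; s(15) = 27; s(16) = 18; s(17) = 12; s(18) = 8; s(19) = 19; s(20) = 40; s(21) = 13; s(22) = 36; s(23) = 24; s(24) = 16; s(25) = 38; s(26) = 39; s(27) = 26; s(28) = 31; s(29) = 7; s(30) = 32; s(31) = 35; s(32) = 37; s(33) = 11; s(34) = 21; s(35) = 14; s(36) = 23; s(37) = 29; s(38) = 33; s(39) = 22; s(40) = 1.
The sequence repeats with period 40.
(3557 - 0) mod 40 = 37, so s(3557) = s(37) = 29.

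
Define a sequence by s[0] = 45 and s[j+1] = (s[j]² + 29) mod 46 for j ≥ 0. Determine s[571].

30

We have s[0] = 45; s[1] = 30; s[2] = 9; s[3] = 18; s[4] = 31; s[5] = 24; s[6] = 7; s[7] = 32; s[8] = 41; s[9] = 8; s[10] = 1; s[11] = 30.
Since s[11] = s[1] = 30, the sequence is eventually periodic: after a pre-period of length 1 it cycles with period 10.
For j ≥ 1, s[j] depends only on (j - 1) mod 10. (571 - 1) mod 10 = 0, so s[571] = s[1] = 30.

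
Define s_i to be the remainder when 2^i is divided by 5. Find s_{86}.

4

s_1 = 2, s_2 = 4, s_3 = 3, s_4 = 1, s_5 = 2.
Since s_5 = s_1 = 2, the sequence is periodic with period 4.
(86 - 1) mod 4 = 1, so s_{86} = s_2 = 4.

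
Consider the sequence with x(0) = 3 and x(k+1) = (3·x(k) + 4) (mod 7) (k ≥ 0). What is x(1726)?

We have x(0) = 3,  x(1) = 6,  x(2) = 1,  x(3) = 0,  x(4) = 4,  x(5) = 2,  x(6) = 3.
Since x(6) = x(0) = 3, the sequence is periodic with period 6.
So x(1726) = x(0 + ((1726-0) mod 6)) = x(4) = 4.

4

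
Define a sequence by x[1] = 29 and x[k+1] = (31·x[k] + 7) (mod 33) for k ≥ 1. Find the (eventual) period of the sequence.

x[1] = 29,  x[2] = 15,  x[3] = 10,  x[4] = 20,  x[5] = 0,  x[6] = 7,  x[7] = 26,  x[8] = 21,  x[9] = 31,  x[10] = 11,  x[11] = 18,  x[12] = 4,  x[13] = 32,  x[14] = 9,  x[15] = 22,  x[16] = 29.
The sequence repeats with period 15.

15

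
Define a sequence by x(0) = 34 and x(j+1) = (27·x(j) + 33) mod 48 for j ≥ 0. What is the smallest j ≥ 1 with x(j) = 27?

3

x(0) = 34,  x(1) = 39,  x(2) = 30,  x(3) = 27,  x(4) = 42,  x(5) = 15,  x(6) = 6,  x(7) = 3,  x(8) = 18,  x(9) = 39.
Since x(9) = x(1) = 39, the sequence is eventually periodic: after a pre-period of length 1 it cycles with period 8.
The value 27 first appears (with j ≥ 1) at x(3).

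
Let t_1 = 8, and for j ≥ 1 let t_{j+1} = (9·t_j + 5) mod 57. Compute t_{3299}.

t_1 = 8,  t_2 = 20,  t_3 = 14,  t_4 = 17,  t_5 = 44,  t_6 = 2,  t_7 = 23,  t_8 = 41,  t_9 = 32,  t_{10} = 8.
The sequence repeats with period 9.
(3299 - 1) mod 9 = 4, so t_{3299} = t_5 = 44.

44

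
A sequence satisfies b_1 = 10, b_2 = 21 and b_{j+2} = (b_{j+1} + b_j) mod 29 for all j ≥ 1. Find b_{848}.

5

Listing terms: b_1 = 10; b_2 = 21; b_3 = 2; b_4 = 23; b_5 = 25; b_6 = 19; b_7 = 15; b_8 = 5; b_9 = 20; b_{10} = 25; b_{11} = 16; b_{12} = 12; b_{13} = 28; b_{14} = 11; b_{15} = 10; b_{16} = 21.
Since (b_{15}, b_{16}) = (b_1, b_2) = (10, 21) (two consecutive terms determine the rest), the sequence is periodic with period 14.
So b_{848} = b_{1 + ((848-1) mod 14)} = b_8 = 5.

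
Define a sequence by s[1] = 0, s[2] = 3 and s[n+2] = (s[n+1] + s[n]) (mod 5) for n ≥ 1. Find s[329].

3

s[1] = 0; s[2] = 3; s[3] = 3; s[4] = 1; s[5] = 4; s[6] = 0; s[7] = 4; s[8] = 4; s[9] = 3; s[10] = 2; s[11] = 0; s[12] = 2; s[13] = 2; s[14] = 4; s[15] = 1; s[16] = 0; s[17] = 1; s[18] = 1; s[19] = 2; s[20] = 3; s[21] = 0; s[22] = 3.
The sequence repeats with period 20.
So s[329] = s[1 + ((329-1) mod 20)] = s[9] = 3.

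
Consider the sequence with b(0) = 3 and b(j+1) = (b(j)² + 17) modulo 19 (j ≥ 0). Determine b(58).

7

Computing terms: b(0) = 3, b(1) = 7, b(2) = 9, b(3) = 3.
Since b(3) = b(0) = 3, the sequence is periodic with period 3.
So b(58) = b(0 + ((58-0) mod 3)) = b(1) = 7.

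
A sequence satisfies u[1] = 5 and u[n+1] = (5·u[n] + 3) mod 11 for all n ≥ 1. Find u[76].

5

u[1] = 5, u[2] = 6, u[3] = 0, u[4] = 3, u[5] = 7, u[6] = 5.
The sequence repeats with period 5.
So u[76] = u[1 + ((76-1) mod 5)] = u[1] = 5.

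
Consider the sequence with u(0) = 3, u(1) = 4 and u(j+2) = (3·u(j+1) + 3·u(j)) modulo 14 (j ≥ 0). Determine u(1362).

We have u(0) = 3; u(1) = 4; u(2) = 7; u(3) = 5; u(4) = 8; u(5) = 11; u(6) = 1; u(7) = 8; u(8) = 13; u(9) = 7; u(10) = 4; u(11) = 5; u(12) = 13; u(13) = 12; u(14) = 5; u(15) = 9; u(16) = 0; u(17) = 13; u(18) = 11; u(19) = 2; u(20) = 11; u(21) = 11; u(22) = 10; u(23) = 7; u(24) = 9; u(25) = 6; u(26) = 3; u(27) = 13; u(28) = 6; u(29) = 1; u(30) = 7; u(31) = 10; u(32) = 9; u(33) = 1; u(34) = 2; u(35) = 9; u(36) = 5; u(37) = 0; u(38) = 1; u(39) = 3; u(40) = 12; u(41) = 3; u(42) = 3; u(43) = 4.
The sequence repeats with period 42.
(1362 - 0) mod 42 = 18, so u(1362) = u(18) = 11.

11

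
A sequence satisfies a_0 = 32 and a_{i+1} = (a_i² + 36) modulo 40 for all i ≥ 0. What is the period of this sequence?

We have a_0 = 32, a_1 = 20, a_2 = 36, a_3 = 12, a_4 = 20.
Since a_4 = a_1 = 20, the sequence is eventually periodic: after a pre-period of length 1 it cycles with period 3.

3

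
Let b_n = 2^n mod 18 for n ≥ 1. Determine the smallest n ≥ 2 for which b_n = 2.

Listing terms: b_1 = 2,  b_2 = 4,  b_3 = 8,  b_4 = 16,  b_5 = 14,  b_6 = 10,  b_7 = 2.
Since b_7 = b_1 = 2, the sequence is periodic with period 6.
The value 2 next appears (with n ≥ 2) at b_7.

7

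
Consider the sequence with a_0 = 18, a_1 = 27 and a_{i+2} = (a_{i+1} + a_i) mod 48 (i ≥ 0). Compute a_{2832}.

We have a_0 = 18,  a_1 = 27,  a_2 = 45,  a_3 = 24,  a_4 = 21,  a_5 = 45,  a_6 = 18,  a_7 = 15,  a_8 = 33,  a_9 = 0,  a_{10} = 33,  a_{11} = 33,  a_{12} = 18,  a_{13} = 3,  a_{14} = 21,  a_{15} = 24,  a_{16} = 45,  a_{17} = 21,  a_{18} = 18,  a_{19} = 39,  a_{20} = 9,  a_{21} = 0,  a_{22} = 9,  a_{23} = 9,  a_{24} = 18,  a_{25} = 27.
Since (a_{24}, a_{25}) = (a_0, a_1) = (18, 27) (two consecutive terms determine the rest), the sequence is periodic with period 24.
(2832 - 0) mod 24 = 0, so a_{2832} = a_0 = 18.

18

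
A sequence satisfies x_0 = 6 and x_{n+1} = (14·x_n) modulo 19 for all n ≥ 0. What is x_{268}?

x_0 = 6, x_1 = 8, x_2 = 17, x_3 = 10, x_4 = 7, x_5 = 3, x_6 = 4, x_7 = 18, x_8 = 5, x_9 = 13, x_{10} = 11, x_{11} = 2, x_{12} = 9, x_{13} = 12, x_{14} = 16, x_{15} = 15, x_{16} = 1, x_{17} = 14, x_{18} = 6.
The sequence repeats with period 18.
So x_{268} = x_{0 + ((268-0) mod 18)} = x_{16} = 1.

1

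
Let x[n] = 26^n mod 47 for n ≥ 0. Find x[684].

12

x[0] = 1, x[1] = 26, x[2] = 18, x[3] = 45, x[4] = 42, x[5] = 11, x[6] = 4, x[7] = 10, x[8] = 25, x[9] = 39, x[10] = 27, x[11] = 44, x[12] = 16, x[13] = 40, x[14] = 6, x[15] = 15, x[16] = 14, x[17] = 35, x[18] = 17, x[19] = 19, x[20] = 24, x[21] = 13, x[22] = 9, x[23] = 46, x[24] = 21, x[25] = 29, x[26] = 2, x[27] = 5, x[28] = 36, x[29] = 43, x[30] = 37, x[31] = 22, x[32] = 8, x[33] = 20, x[34] = 3, x[35] = 31, x[36] = 7, x[37] = 41, x[38] = 32, x[39] = 33, x[40] = 12, x[41] = 30, x[42] = 28, x[43] = 23, x[44] = 34, x[45] = 38, x[46] = 1.
Since x[46] = x[0] = 1, the sequence is periodic with period 46.
So x[684] = x[0 + ((684-0) mod 46)] = x[40] = 12.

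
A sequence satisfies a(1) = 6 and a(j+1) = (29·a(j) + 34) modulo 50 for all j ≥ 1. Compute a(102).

Computing terms: a(1) = 6, a(2) = 8, a(3) = 16, a(4) = 48, a(5) = 26, a(6) = 38, a(7) = 36, a(8) = 28, a(9) = 46, a(10) = 18, a(11) = 6.
Since a(11) = a(1) = 6, the sequence is periodic with period 10.
So a(102) = a(1 + ((102-1) mod 10)) = a(2) = 8.

8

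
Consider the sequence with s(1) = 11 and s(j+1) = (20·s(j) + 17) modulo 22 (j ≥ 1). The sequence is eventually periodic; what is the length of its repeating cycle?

s(1) = 11, s(2) = 17, s(3) = 5, s(4) = 7, s(5) = 3, s(6) = 11.
Since s(6) = s(1) = 11, the sequence is periodic with period 5.

5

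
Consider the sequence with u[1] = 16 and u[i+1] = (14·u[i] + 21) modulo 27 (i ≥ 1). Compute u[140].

Computing terms: u[1] = 16, u[2] = 2, u[3] = 22, u[4] = 5, u[5] = 10, u[6] = 26, u[7] = 7, u[8] = 11, u[9] = 13, u[10] = 14, u[11] = 1, u[12] = 8, u[13] = 25, u[14] = 20, u[15] = 4, u[16] = 23, u[17] = 19, u[18] = 17, u[19] = 16.
Since u[19] = u[1] = 16, the sequence is periodic with period 18.
(140 - 1) mod 18 = 13, so u[140] = u[14] = 20.

20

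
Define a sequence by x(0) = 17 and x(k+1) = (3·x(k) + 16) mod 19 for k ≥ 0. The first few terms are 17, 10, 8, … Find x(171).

5

We have x(0) = 17; x(1) = 10; x(2) = 8; x(3) = 2; x(4) = 3; x(5) = 6; x(6) = 15; x(7) = 4; x(8) = 9; x(9) = 5; x(10) = 12; x(11) = 14; x(12) = 1; x(13) = 0; x(14) = 16; x(15) = 7; x(16) = 18; x(17) = 13; x(18) = 17.
Since x(18) = x(0) = 17, the sequence is periodic with period 18.
(171 - 0) mod 18 = 9, so x(171) = x(9) = 5.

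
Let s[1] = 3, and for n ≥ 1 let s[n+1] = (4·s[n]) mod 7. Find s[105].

6

Listing terms: s[1] = 3; s[2] = 5; s[3] = 6; s[4] = 3.
Since s[4] = s[1] = 3, the sequence is periodic with period 3.
So s[105] = s[1 + ((105-1) mod 3)] = s[3] = 6.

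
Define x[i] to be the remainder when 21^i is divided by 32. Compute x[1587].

Computing terms: x[0] = 1, x[1] = 21, x[2] = 25, x[3] = 13, x[4] = 17, x[5] = 5, x[6] = 9, x[7] = 29, x[8] = 1.
Since x[8] = x[0] = 1, the sequence is periodic with period 8.
So x[1587] = x[0 + ((1587-0) mod 8)] = x[3] = 13.

13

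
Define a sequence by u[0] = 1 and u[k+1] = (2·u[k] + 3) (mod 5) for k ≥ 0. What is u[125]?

0

u[0] = 1; u[1] = 0; u[2] = 3; u[3] = 4; u[4] = 1.
Since u[4] = u[0] = 1, the sequence is periodic with period 4.
So u[125] = u[0 + ((125-0) mod 4)] = u[1] = 0.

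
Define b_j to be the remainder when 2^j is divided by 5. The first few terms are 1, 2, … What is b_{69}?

Listing terms: b_0 = 1; b_1 = 2; b_2 = 4; b_3 = 3; b_4 = 1.
Since b_4 = b_0 = 1, the sequence is periodic with period 4.
So b_{69} = b_{0 + ((69-0) mod 4)} = b_1 = 2.

2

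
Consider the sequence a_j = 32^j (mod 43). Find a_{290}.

41

a_0 = 1; a_1 = 32; a_2 = 35; a_3 = 2; a_4 = 21; a_5 = 27; a_6 = 4; a_7 = 42; a_8 = 11; a_9 = 8; a_{10} = 41; a_{11} = 22; a_{12} = 16; a_{13} = 39; a_{14} = 1.
Since a_{14} = a_0 = 1, the sequence is periodic with period 14.
(290 - 0) mod 14 = 10, so a_{290} = a_{10} = 41.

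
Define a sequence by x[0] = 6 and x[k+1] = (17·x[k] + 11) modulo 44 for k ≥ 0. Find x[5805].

5

Listing terms: x[0] = 6,  x[1] = 25,  x[2] = 40,  x[3] = 31,  x[4] = 10,  x[5] = 5,  x[6] = 8,  x[7] = 15,  x[8] = 2,  x[9] = 1,  x[10] = 28,  x[11] = 3,  x[12] = 18,  x[13] = 9,  x[14] = 32,  x[15] = 27,  x[16] = 30,  x[17] = 37,  x[18] = 24,  x[19] = 23,  x[20] = 6.
The sequence repeats with period 20.
So x[5805] = x[0 + ((5805-0) mod 20)] = x[5] = 5.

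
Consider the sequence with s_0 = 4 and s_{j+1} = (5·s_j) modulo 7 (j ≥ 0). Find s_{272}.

2

Computing terms: s_0 = 4,  s_1 = 6,  s_2 = 2,  s_3 = 3,  s_4 = 1,  s_5 = 5,  s_6 = 4.
Since s_6 = s_0 = 4, the sequence is periodic with period 6.
(272 - 0) mod 6 = 2, so s_{272} = s_2 = 2.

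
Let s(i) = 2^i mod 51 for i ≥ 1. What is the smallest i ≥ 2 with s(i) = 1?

8

Computing terms: s(1) = 2; s(2) = 4; s(3) = 8; s(4) = 16; s(5) = 32; s(6) = 13; s(7) = 26; s(8) = 1; s(9) = 2.
The sequence repeats with period 8.
The value 1 first appears (with i ≥ 2) at s(8).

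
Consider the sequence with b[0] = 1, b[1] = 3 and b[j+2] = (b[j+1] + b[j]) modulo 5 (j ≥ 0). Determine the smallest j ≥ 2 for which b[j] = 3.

b[0] = 1; b[1] = 3; b[2] = 4; b[3] = 2; b[4] = 1; b[5] = 3.
The sequence repeats with period 4.
The value 3 next appears (with j ≥ 2) at b[5].

5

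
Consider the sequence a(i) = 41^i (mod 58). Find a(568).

Computing terms: a(0) = 1; a(1) = 41; a(2) = 57; a(3) = 17; a(4) = 1.
Since a(4) = a(0) = 1, the sequence is periodic with period 4.
(568 - 0) mod 4 = 0, so a(568) = a(0) = 1.

1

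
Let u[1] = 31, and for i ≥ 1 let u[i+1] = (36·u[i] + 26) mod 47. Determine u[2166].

Listing terms: u[1] = 31; u[2] = 14; u[3] = 13; u[4] = 24; u[5] = 44; u[6] = 12; u[7] = 35; u[8] = 17; u[9] = 27; u[10] = 11; u[11] = 46; u[12] = 37; u[13] = 42; u[14] = 34; u[15] = 28; u[16] = 0; u[17] = 26; u[18] = 22; u[19] = 19; u[20] = 5; u[21] = 18; u[22] = 16; u[23] = 38; u[24] = 31.
The sequence repeats with period 23.
(2166 - 1) mod 23 = 3, so u[2166] = u[4] = 24.

24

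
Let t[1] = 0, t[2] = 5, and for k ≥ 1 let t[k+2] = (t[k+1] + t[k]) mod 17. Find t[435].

We have t[1] = 0, t[2] = 5, t[3] = 5, t[4] = 10, t[5] = 15, t[6] = 8, t[7] = 6, t[8] = 14, t[9] = 3, t[10] = 0, t[11] = 3, t[12] = 3, t[13] = 6, t[14] = 9, t[15] = 15, t[16] = 7, t[17] = 5, t[18] = 12, t[19] = 0, t[20] = 12, t[21] = 12, t[22] = 7, t[23] = 2, t[24] = 9, t[25] = 11, t[26] = 3, t[27] = 14, t[28] = 0, t[29] = 14, t[30] = 14, t[31] = 11, t[32] = 8, t[33] = 2, t[34] = 10, t[35] = 12, t[36] = 5, t[37] = 0, t[38] = 5.
Since (t[37], t[38]) = (t[1], t[2]) = (0, 5) (two consecutive terms determine the rest), the sequence is periodic with period 36.
(435 - 1) mod 36 = 2, so t[435] = t[3] = 5.

5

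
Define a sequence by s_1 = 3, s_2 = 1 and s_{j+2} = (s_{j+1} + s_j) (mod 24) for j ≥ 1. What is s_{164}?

5

Computing terms: s_1 = 3; s_2 = 1; s_3 = 4; s_4 = 5; s_5 = 9; s_6 = 14; s_7 = 23; s_8 = 13; s_9 = 12; s_{10} = 1; s_{11} = 13; s_{12} = 14; s_{13} = 3; s_{14} = 17; s_{15} = 20; s_{16} = 13; s_{17} = 9; s_{18} = 22; s_{19} = 7; s_{20} = 5; s_{21} = 12; s_{22} = 17; s_{23} = 5; s_{24} = 22; s_{25} = 3; s_{26} = 1.
Since (s_{25}, s_{26}) = (s_1, s_2) = (3, 1) (two consecutive terms determine the rest), the sequence is periodic with period 24.
(164 - 1) mod 24 = 19, so s_{164} = s_{20} = 5.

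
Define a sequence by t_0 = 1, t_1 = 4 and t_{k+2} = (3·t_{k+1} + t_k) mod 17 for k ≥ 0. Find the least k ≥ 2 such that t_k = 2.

6

t_0 = 1; t_1 = 4; t_2 = 13; t_3 = 9; t_4 = 6; t_5 = 10; t_6 = 2; t_7 = 16; t_8 = 16; t_9 = 13; t_{10} = 4; t_{11} = 8; t_{12} = 11; t_{13} = 7; t_{14} = 15; t_{15} = 1; t_{16} = 1; t_{17} = 4.
Since (t_{16}, t_{17}) = (t_0, t_1) = (1, 4) (two consecutive terms determine the rest), the sequence is periodic with period 16.
The value 2 first appears (with k ≥ 2) at t_6.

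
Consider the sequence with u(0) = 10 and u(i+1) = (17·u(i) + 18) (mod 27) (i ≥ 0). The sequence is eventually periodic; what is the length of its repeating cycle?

6

Computing terms: u(0) = 10, u(1) = 26, u(2) = 1, u(3) = 8, u(4) = 19, u(5) = 17, u(6) = 10.
The sequence repeats with period 6.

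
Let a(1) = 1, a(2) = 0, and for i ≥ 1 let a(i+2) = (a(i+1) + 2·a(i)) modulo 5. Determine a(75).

a(1) = 1,  a(2) = 0,  a(3) = 2,  a(4) = 2,  a(5) = 1,  a(6) = 0.
Since (a(5), a(6)) = (a(1), a(2)) = (1, 0) (two consecutive terms determine the rest), the sequence is periodic with period 4.
So a(75) = a(1 + ((75-1) mod 4)) = a(3) = 2.

2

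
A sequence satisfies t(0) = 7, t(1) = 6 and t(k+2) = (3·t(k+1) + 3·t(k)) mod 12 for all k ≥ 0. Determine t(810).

t(0) = 7; t(1) = 6; t(2) = 3; t(3) = 3; t(4) = 6; t(5) = 3.
Since (t(4), t(5)) = (t(1), t(2)) = (6, 3) (two consecutive terms determine the rest), the sequence is eventually periodic: after a pre-period of length 1 it cycles with period 3.
For k ≥ 1, t(k) depends only on (k - 1) mod 3. (810 - 1) mod 3 = 2, so t(810) = t(3) = 3.

3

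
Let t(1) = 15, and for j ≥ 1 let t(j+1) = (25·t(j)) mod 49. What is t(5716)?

8

Computing terms: t(1) = 15; t(2) = 32; t(3) = 16; t(4) = 8; t(5) = 4; t(6) = 2; t(7) = 1; t(8) = 25; t(9) = 37; t(10) = 43; t(11) = 46; t(12) = 23; t(13) = 36; t(14) = 18; t(15) = 9; t(16) = 29; t(17) = 39; t(18) = 44; t(19) = 22; t(20) = 11; t(21) = 30; t(22) = 15.
Since t(22) = t(1) = 15, the sequence is periodic with period 21.
So t(5716) = t(1 + ((5716-1) mod 21)) = t(4) = 8.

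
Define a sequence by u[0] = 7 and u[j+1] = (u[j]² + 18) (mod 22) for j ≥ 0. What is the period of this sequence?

3

We have u[0] = 7, u[1] = 1, u[2] = 19, u[3] = 5, u[4] = 21, u[5] = 19.
Since u[5] = u[2] = 19, the sequence is eventually periodic: after a pre-period of length 2 it cycles with period 3.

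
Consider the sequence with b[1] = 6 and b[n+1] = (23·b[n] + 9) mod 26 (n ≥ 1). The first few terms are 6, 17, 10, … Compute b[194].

Listing terms: b[1] = 6, b[2] = 17, b[3] = 10, b[4] = 5, b[5] = 20, b[6] = 1, b[7] = 6.
The sequence repeats with period 6.
(194 - 1) mod 6 = 1, so b[194] = b[2] = 17.

17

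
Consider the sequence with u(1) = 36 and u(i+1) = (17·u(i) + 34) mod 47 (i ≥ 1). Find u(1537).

32

Listing terms: u(1) = 36,  u(2) = 35,  u(3) = 18,  u(4) = 11,  u(5) = 33,  u(6) = 31,  u(7) = 44,  u(8) = 30,  u(9) = 27,  u(10) = 23,  u(11) = 2,  u(12) = 21,  u(13) = 15,  u(14) = 7,  u(15) = 12,  u(16) = 3,  u(17) = 38,  u(18) = 22,  u(19) = 32,  u(20) = 14,  u(21) = 37,  u(22) = 5,  u(23) = 25,  u(24) = 36.
Since u(24) = u(1) = 36, the sequence is periodic with period 23.
(1537 - 1) mod 23 = 18, so u(1537) = u(19) = 32.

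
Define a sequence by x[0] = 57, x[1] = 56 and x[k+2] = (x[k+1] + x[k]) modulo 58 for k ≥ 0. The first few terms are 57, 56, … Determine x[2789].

x[0] = 57, x[1] = 56, x[2] = 55, x[3] = 53, x[4] = 50, x[5] = 45, x[6] = 37, x[7] = 24, x[8] = 3, x[9] = 27, x[10] = 30, x[11] = 57, x[12] = 29, x[13] = 28, x[14] = 57, x[15] = 27, x[16] = 26, x[17] = 53, x[18] = 21, x[19] = 16, x[20] = 37, x[21] = 53, x[22] = 32, x[23] = 27, x[24] = 1, x[25] = 28, x[26] = 29, x[27] = 57, x[28] = 28, x[29] = 27, x[30] = 55, x[31] = 24, x[32] = 21, x[33] = 45, x[34] = 8, x[35] = 53, x[36] = 3, x[37] = 56, x[38] = 1, x[39] = 57, x[40] = 0, x[41] = 57, x[42] = 57, x[43] = 56.
Since (x[42], x[43]) = (x[0], x[1]) = (57, 56) (two consecutive terms determine the rest), the sequence is periodic with period 42.
So x[2789] = x[0 + ((2789-0) mod 42)] = x[17] = 53.

53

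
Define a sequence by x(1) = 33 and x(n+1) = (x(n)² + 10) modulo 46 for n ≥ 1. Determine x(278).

x(1) = 33; x(2) = 41; x(3) = 35; x(4) = 39; x(5) = 13; x(6) = 41.
Since x(6) = x(2) = 41, the sequence is eventually periodic: after a pre-period of length 1 it cycles with period 4.
For n ≥ 2, x(n) depends only on (n - 2) mod 4. (278 - 2) mod 4 = 0, so x(278) = x(2) = 41.

41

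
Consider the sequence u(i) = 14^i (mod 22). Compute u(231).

u(0) = 1, u(1) = 14, u(2) = 20, u(3) = 16, u(4) = 4, u(5) = 12, u(6) = 14.
Since u(6) = u(1) = 14, the sequence is eventually periodic: after a pre-period of length 1 it cycles with period 5.
For i ≥ 1, u(i) depends only on (i - 1) mod 5. (231 - 1) mod 5 = 0, so u(231) = u(1) = 14.

14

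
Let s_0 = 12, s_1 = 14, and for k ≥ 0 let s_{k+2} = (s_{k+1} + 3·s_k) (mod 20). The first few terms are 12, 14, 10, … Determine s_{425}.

2

Listing terms: s_0 = 12,  s_1 = 14,  s_2 = 10,  s_3 = 12,  s_4 = 2,  s_5 = 18,  s_6 = 4,  s_7 = 18,  s_8 = 10,  s_9 = 4,  s_{10} = 14,  s_{11} = 6,  s_{12} = 8,  s_{13} = 6,  s_{14} = 10,  s_{15} = 8,  s_{16} = 18,  s_{17} = 2,  s_{18} = 16,  s_{19} = 2,  s_{20} = 10,  s_{21} = 16,  s_{22} = 6,  s_{23} = 14,  s_{24} = 12,  s_{25} = 14.
Since (s_{24}, s_{25}) = (s_0, s_1) = (12, 14) (two consecutive terms determine the rest), the sequence is periodic with period 24.
So s_{425} = s_{0 + ((425-0) mod 24)} = s_{17} = 2.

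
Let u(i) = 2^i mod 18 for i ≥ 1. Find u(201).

u(1) = 2,  u(2) = 4,  u(3) = 8,  u(4) = 16,  u(5) = 14,  u(6) = 10,  u(7) = 2.
Since u(7) = u(1) = 2, the sequence is periodic with period 6.
(201 - 1) mod 6 = 2, so u(201) = u(3) = 8.

8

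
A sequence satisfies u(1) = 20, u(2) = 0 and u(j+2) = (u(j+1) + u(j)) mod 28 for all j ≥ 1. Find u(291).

u(1) = 20, u(2) = 0, u(3) = 20, u(4) = 20, u(5) = 12, u(6) = 4, u(7) = 16, u(8) = 20, u(9) = 8, u(10) = 0, u(11) = 8, u(12) = 8, u(13) = 16, u(14) = 24, u(15) = 12, u(16) = 8, u(17) = 20, u(18) = 0.
The sequence repeats with period 16.
So u(291) = u(1 + ((291-1) mod 16)) = u(3) = 20.

20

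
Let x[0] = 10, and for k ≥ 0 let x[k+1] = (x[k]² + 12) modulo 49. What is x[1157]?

37

Computing terms: x[0] = 10, x[1] = 14, x[2] = 12, x[3] = 9, x[4] = 44, x[5] = 37, x[6] = 9.
Since x[6] = x[3] = 9, the sequence is eventually periodic: after a pre-period of length 3 it cycles with period 3.
For k ≥ 3, x[k] depends only on (k - 3) mod 3. (1157 - 3) mod 3 = 2, so x[1157] = x[5] = 37.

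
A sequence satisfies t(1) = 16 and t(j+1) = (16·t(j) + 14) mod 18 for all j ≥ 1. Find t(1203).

2

Computing terms: t(1) = 16, t(2) = 0, t(3) = 14, t(4) = 4, t(5) = 6, t(6) = 2, t(7) = 10, t(8) = 12, t(9) = 8, t(10) = 16.
Since t(10) = t(1) = 16, the sequence is periodic with period 9.
So t(1203) = t(1 + ((1203-1) mod 9)) = t(6) = 2.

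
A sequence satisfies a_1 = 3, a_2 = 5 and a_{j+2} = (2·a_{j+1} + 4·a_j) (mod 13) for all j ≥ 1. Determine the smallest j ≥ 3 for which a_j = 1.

Computing terms: a_1 = 3,  a_2 = 5,  a_3 = 9,  a_4 = 12,  a_5 = 8,  a_6 = 12,  a_7 = 4,  a_8 = 4,  a_9 = 11,  a_{10} = 12,  a_{11} = 3,  a_{12} = 2,  a_{13} = 3,  a_{14} = 1,  a_{15} = 1,  a_{16} = 6,  a_{17} = 3,  a_{18} = 4,  a_{19} = 7,  a_{20} = 4,  a_{21} = 10,  a_{22} = 10,  a_{23} = 8,  a_{24} = 4,  a_{25} = 1,  a_{26} = 5,  a_{27} = 1,  a_{28} = 9,  a_{29} = 9,  a_{30} = 2,  a_{31} = 1,  a_{32} = 10,  a_{33} = 11,  a_{34} = 10,  a_{35} = 12,  a_{36} = 12,  a_{37} = 7,  a_{38} = 10,  a_{39} = 9,  a_{40} = 6,  a_{41} = 9,  a_{42} = 3,  a_{43} = 3,  a_{44} = 5.
Since (a_{43}, a_{44}) = (a_1, a_2) = (3, 5) (two consecutive terms determine the rest), the sequence is periodic with period 42.
The value 1 first appears (with j ≥ 3) at a_{14}.

14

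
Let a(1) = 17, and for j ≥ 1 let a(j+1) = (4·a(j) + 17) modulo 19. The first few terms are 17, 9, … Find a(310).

We have a(1) = 17, a(2) = 9, a(3) = 15, a(4) = 1, a(5) = 2, a(6) = 6, a(7) = 3, a(8) = 10, a(9) = 0, a(10) = 17.
The sequence repeats with period 9.
So a(310) = a(1 + ((310-1) mod 9)) = a(4) = 1.

1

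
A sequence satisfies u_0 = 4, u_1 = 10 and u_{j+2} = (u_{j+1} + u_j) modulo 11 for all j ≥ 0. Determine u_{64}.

Listing terms: u_0 = 4,  u_1 = 10,  u_2 = 3,  u_3 = 2,  u_4 = 5,  u_5 = 7,  u_6 = 1,  u_7 = 8,  u_8 = 9,  u_9 = 6,  u_{10} = 4,  u_{11} = 10.
The sequence repeats with period 10.
So u_{64} = u_{0 + ((64-0) mod 10)} = u_4 = 5.

5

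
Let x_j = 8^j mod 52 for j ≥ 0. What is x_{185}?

8

Listing terms: x_0 = 1; x_1 = 8; x_2 = 12; x_3 = 44; x_4 = 40; x_5 = 8.
Since x_5 = x_1 = 8, the sequence is eventually periodic: after a pre-period of length 1 it cycles with period 4.
For j ≥ 1, x_j depends only on (j - 1) mod 4. (185 - 1) mod 4 = 0, so x_{185} = x_1 = 8.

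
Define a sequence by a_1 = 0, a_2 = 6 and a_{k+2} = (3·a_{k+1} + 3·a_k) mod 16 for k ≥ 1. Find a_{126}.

2

Computing terms: a_1 = 0; a_2 = 6; a_3 = 2; a_4 = 8; a_5 = 14; a_6 = 2; a_7 = 0; a_8 = 6.
The sequence repeats with period 6.
(126 - 1) mod 6 = 5, so a_{126} = a_6 = 2.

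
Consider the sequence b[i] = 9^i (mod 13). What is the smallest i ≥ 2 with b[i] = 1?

Computing terms: b[1] = 9,  b[2] = 3,  b[3] = 1,  b[4] = 9.
Since b[4] = b[1] = 9, the sequence is periodic with period 3.
The value 1 first appears (with i ≥ 2) at b[3].

3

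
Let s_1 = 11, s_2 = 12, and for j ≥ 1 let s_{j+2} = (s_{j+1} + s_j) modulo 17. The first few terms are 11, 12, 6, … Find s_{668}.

5

We have s_1 = 11,  s_2 = 12,  s_3 = 6,  s_4 = 1,  s_5 = 7,  s_6 = 8,  s_7 = 15,  s_8 = 6,  s_9 = 4,  s_{10} = 10,  s_{11} = 14,  s_{12} = 7,  s_{13} = 4,  s_{14} = 11,  s_{15} = 15,  s_{16} = 9,  s_{17} = 7,  s_{18} = 16,  s_{19} = 6,  s_{20} = 5,  s_{21} = 11,  s_{22} = 16,  s_{23} = 10,  s_{24} = 9,  s_{25} = 2,  s_{26} = 11,  s_{27} = 13,  s_{28} = 7,  s_{29} = 3,  s_{30} = 10,  s_{31} = 13,  s_{32} = 6,  s_{33} = 2,  s_{34} = 8,  s_{35} = 10,  s_{36} = 1,  s_{37} = 11,  s_{38} = 12.
The sequence repeats with period 36.
(668 - 1) mod 36 = 19, so s_{668} = s_{20} = 5.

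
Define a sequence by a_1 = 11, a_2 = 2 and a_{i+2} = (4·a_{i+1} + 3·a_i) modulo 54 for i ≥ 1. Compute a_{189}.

a_1 = 11,  a_2 = 2,  a_3 = 41,  a_4 = 8,  a_5 = 47,  a_6 = 50,  a_7 = 17,  a_8 = 2,  a_9 = 5,  a_{10} = 26,  a_{11} = 11,  a_{12} = 14,  a_{13} = 35,  a_{14} = 20,  a_{15} = 23,  a_{16} = 44,  a_{17} = 29,  a_{18} = 32,  a_{19} = 53,  a_{20} = 38,  a_{21} = 41,  a_{22} = 8.
Since (a_{21}, a_{22}) = (a_3, a_4) = (41, 8) (two consecutive terms determine the rest), the sequence is eventually periodic: after a pre-period of length 2 it cycles with period 18.
For i ≥ 3, a_i depends only on (i - 3) mod 18. (189 - 3) mod 18 = 6, so a_{189} = a_9 = 5.

5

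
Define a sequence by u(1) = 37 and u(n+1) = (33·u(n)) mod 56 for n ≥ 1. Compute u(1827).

29

Listing terms: u(1) = 37; u(2) = 45; u(3) = 29; u(4) = 5; u(5) = 53; u(6) = 13; u(7) = 37.
Since u(7) = u(1) = 37, the sequence is periodic with period 6.
So u(1827) = u(1 + ((1827-1) mod 6)) = u(3) = 29.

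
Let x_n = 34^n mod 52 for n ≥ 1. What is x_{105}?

x_1 = 34,  x_2 = 12,  x_3 = 44,  x_4 = 40,  x_5 = 8,  x_6 = 12.
Since x_6 = x_2 = 12, the sequence is eventually periodic: after a pre-period of length 1 it cycles with period 4.
For n ≥ 2, x_n depends only on (n - 2) mod 4. (105 - 2) mod 4 = 3, so x_{105} = x_5 = 8.

8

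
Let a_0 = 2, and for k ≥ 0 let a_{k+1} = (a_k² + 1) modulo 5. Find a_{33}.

2

Computing terms: a_0 = 2; a_1 = 0; a_2 = 1; a_3 = 2.
Since a_3 = a_0 = 2, the sequence is periodic with period 3.
So a_{33} = a_{0 + ((33-0) mod 3)} = a_0 = 2.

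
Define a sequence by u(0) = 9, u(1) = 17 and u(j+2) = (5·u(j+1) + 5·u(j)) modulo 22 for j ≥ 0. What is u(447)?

Listing terms: u(0) = 9; u(1) = 17; u(2) = 20; u(3) = 9; u(4) = 13; u(5) = 0; u(6) = 21; u(7) = 17; u(8) = 14; u(9) = 1; u(10) = 9; u(11) = 6; u(12) = 9; u(13) = 9; u(14) = 2; u(15) = 11; u(16) = 21; u(17) = 6; u(18) = 3; u(19) = 1; u(20) = 20; u(21) = 17; u(22) = 9; u(23) = 20; u(24) = 13; u(25) = 11; u(26) = 10; u(27) = 17; u(28) = 3; u(29) = 12; u(30) = 9; u(31) = 17.
The sequence repeats with period 30.
So u(447) = u(0 + ((447-0) mod 30)) = u(27) = 17.

17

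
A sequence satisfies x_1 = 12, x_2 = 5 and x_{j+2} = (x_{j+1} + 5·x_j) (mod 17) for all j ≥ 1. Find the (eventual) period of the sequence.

16

We have x_1 = 12, x_2 = 5, x_3 = 14, x_4 = 5, x_5 = 7, x_6 = 15, x_7 = 16, x_8 = 6, x_9 = 1, x_{10} = 14, x_{11} = 2, x_{12} = 4, x_{13} = 14, x_{14} = 0, x_{15} = 2, x_{16} = 2, x_{17} = 12, x_{18} = 5.
Since (x_{17}, x_{18}) = (x_1, x_2) = (12, 5) (two consecutive terms determine the rest), the sequence is periodic with period 16.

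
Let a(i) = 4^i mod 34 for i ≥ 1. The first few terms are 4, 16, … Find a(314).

Listing terms: a(1) = 4,  a(2) = 16,  a(3) = 30,  a(4) = 18,  a(5) = 4.
The sequence repeats with period 4.
So a(314) = a(1 + ((314-1) mod 4)) = a(2) = 16.

16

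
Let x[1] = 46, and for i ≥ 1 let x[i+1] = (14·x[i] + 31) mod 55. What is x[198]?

10

Listing terms: x[1] = 46,  x[2] = 15,  x[3] = 21,  x[4] = 50,  x[5] = 16,  x[6] = 35,  x[7] = 26,  x[8] = 10,  x[9] = 6,  x[10] = 5,  x[11] = 46.
The sequence repeats with period 10.
(198 - 1) mod 10 = 7, so x[198] = x[8] = 10.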